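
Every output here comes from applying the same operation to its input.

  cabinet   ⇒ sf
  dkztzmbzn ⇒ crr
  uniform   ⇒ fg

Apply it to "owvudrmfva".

ovx

What's happening: shift every letter 8 places backward in the alphabet (wrapping around), then keep one character in every 3, starting at position 2 (positions 2nd, 5th, 8th, ...).
For "owvudrmfva", step one produces "gonmvjexns"; step two turns that into "ovx".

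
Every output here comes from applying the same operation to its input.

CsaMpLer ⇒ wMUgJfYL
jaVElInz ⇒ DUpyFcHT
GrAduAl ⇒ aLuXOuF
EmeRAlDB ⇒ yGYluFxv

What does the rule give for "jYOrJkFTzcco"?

DsiLdEznTWWI

The transformation: flip the case of every letter, then shift every letter 6 places backward in the alphabet (wrapping around).
Applying both steps to "jYOrJkFTzcco": "JyoRjKftZCCO", then "DsiLdEznTWWI".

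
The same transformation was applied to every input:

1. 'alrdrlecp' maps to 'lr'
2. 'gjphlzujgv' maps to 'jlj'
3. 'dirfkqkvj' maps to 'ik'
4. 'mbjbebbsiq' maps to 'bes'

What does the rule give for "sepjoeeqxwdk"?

eoq

Rule — delete the last 2 characters, then keep one character in every 3, starting at position 2 (positions 2nd, 5th, 8th, ...).
"sepjoeeqxwdk" → "sepjoeeqxw" → "eoq".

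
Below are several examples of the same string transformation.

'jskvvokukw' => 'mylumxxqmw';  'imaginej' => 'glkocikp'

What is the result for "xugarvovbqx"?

Rule — move the last 2 characters to the front (rotate right by 2), then shift every letter 2 places forward in the alphabet (wrapping around).
Doing the same to "xugarvovbqx": "szzwictxqxd".

szzwictxqxd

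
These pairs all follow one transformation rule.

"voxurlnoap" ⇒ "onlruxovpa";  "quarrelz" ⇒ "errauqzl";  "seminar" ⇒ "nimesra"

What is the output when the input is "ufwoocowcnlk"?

The pattern: reverse the string, then move the first 2 characters to the end (rotate left by 2).
"ufwoocowcnlk" → "ncwocoowfukl".

ncwocoowfukl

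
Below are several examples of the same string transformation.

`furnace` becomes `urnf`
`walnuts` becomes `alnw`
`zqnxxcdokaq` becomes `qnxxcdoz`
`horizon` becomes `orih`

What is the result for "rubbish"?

ubbr

Each output is the input with this applied: delete the last 3 characters, then move the first character to the end.
Applying both steps to "rubbish": "rubb", then "ubbr".
(Check on "horizon": → "hori" → "orih" ✓)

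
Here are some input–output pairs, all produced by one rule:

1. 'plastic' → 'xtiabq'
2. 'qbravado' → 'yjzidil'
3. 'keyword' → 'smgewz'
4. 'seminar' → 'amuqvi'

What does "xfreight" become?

fnzmqop

The transformation: shift every letter 8 places forward in the alphabet (wrapping around), then delete the last character.
For "xfreight" the result is "fnzmqop".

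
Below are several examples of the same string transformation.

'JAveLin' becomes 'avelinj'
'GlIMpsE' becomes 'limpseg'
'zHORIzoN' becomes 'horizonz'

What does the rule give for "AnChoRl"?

Looking at the pairs, the operation is to move the first character to the end, then convert every letter to lowercase.
On "AnChoRl" that produces "nchorla".
(Check on "JAveLin": → "AveLinJ" → "avelinj" ✓)

nchorla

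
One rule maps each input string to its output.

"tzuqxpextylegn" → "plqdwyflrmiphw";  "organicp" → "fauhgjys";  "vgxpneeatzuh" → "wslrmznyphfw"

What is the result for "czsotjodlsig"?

Looking at the pairs, the operation is to shift every letter 8 places backward in the alphabet (wrapping around), then swap the front and back halves of the string.
On "czsotjodlsig": the first step gives "urkglbgvdkay", and the second then gives "gvdkayurkglb".

gvdkayurkglb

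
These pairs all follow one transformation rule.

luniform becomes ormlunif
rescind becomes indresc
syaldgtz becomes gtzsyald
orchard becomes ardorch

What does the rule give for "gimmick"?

ickgimm

Rule — move the last 3 characters to the front (rotate right by 3).
For "gimmick" the result is "ickgimm".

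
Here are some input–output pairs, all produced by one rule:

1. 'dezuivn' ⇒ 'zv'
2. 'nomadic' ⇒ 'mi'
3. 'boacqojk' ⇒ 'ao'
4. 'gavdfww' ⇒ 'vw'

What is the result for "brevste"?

In each case the input is transformed by: keep one character in every 3, starting at position 3 (positions 3rd, 6th, 9th, ...).
Doing the same to "brevste": "et".

et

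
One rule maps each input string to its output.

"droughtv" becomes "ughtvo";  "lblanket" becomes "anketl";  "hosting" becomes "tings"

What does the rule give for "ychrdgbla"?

Looking at the pairs, the operation is to delete the first 2 characters, then move the first character to the end.
Applying both steps to "ychrdgbla": "hrdgbla", then "rdgblah".

rdgblah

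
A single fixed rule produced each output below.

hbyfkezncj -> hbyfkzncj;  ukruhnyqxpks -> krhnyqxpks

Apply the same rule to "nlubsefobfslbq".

nlbsfbfslbq

The rule is to remove every vowel.
For "nlubsefobfslbq" the result is "nlbsfbfslbq".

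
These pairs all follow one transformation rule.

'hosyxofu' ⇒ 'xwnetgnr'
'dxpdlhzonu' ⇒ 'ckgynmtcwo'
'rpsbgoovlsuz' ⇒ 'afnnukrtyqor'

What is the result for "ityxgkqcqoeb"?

wfjpbpndahsx

The rule is to shift every letter 1 place backward in the alphabet (wrapping around), then move the first 3 characters to the end (rotate left by 3).
Starting from "ityxgkqcqoeb": after the first operation, "hsxwfjpbpnda"; after the second, "wfjpbpndahsx".
(Check on "rpsbgoovlsuz": → "qorafnnukrty" → "afnnukrtyqor" ✓)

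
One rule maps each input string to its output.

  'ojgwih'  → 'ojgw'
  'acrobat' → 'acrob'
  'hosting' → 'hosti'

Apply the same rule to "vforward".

vforwa

Each output is the input with this applied: delete the last 2 characters.
For "vforward" the result is "vforwa".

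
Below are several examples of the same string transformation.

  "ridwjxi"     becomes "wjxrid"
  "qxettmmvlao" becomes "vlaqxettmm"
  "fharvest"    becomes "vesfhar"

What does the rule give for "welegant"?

ganwele

In each case the input is transformed by: delete the last character, then move the last 3 characters to the front (rotate right by 3).
On "welegant": the first step gives "welegan", and the second then gives "ganwele".
(Check on "qxettmmvlao": → "qxettmmvla" → "vlaqxettmm" ✓)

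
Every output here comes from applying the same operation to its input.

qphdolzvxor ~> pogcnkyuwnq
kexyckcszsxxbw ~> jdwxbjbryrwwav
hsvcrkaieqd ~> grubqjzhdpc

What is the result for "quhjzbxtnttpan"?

What's happening: shift every letter 1 place backward in the alphabet (wrapping around).
For "quhjzbxtnttpan" the result is "ptgiyawsmssozm".

ptgiyawsmssozm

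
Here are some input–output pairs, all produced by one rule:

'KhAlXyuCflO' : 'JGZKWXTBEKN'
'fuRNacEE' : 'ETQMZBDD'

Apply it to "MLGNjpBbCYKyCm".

Rule — shift every letter 1 place backward in the alphabet (wrapping around), then convert every letter to uppercase.
For "MLGNjpBbCYKyCm", step one produces "LKFMioAaBXJxBl"; step two turns that into "LKFMIOAABXJXBL".
(Check on "KhAlXyuCflO": → "JgZkWxtBekN" → "JGZKWXTBEKN" ✓)

LKFMIOAABXJXBL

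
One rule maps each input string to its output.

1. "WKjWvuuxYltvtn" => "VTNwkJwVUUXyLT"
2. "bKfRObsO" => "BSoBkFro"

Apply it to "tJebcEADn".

The pattern: move the last 3 characters to the front (rotate right by 3), then flip the case of every letter.
Applying both steps to "tJebcEADn": "ADntJebcE", then "adNTjEBCe".

adNTjEBCe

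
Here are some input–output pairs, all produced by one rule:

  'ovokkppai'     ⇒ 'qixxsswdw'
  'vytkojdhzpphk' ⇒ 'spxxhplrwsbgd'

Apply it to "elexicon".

vwkqfmtm

The pattern: reverse the string, then shift every letter 8 places forward in the alphabet (wrapping around).
Working it through for "elexicon": intermediate "nocixele", final "vwkqfmtm".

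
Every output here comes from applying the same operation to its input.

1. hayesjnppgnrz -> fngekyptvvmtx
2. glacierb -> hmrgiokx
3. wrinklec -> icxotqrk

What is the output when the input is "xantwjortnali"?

Looking at the pairs, the operation is to move the last character to the front, then shift every letter 6 places forward in the alphabet (wrapping around).
Applying both steps to "xantwjortnali": "ixantwjortnal", then "odgtzcpuxztgr".
(Check on "glacierb": → "bglacier" → "hmrgiokx" ✓)

odgtzcpuxztgr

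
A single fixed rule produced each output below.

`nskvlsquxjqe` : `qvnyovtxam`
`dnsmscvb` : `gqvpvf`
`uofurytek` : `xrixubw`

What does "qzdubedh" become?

tcgxeh

Looking at the pairs, the operation is to shift every letter 3 places forward in the alphabet (wrapping around), then delete the last 2 characters.
On "qzdubedh": the first step gives "tcgxehgk", and the second then gives "tcgxeh".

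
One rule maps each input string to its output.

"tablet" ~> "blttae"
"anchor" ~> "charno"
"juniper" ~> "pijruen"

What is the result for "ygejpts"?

pjysgte

Looking at the pairs, the operation is to take characters alternately from the front and the back (1st, last, 2nd, 2nd-last, ...), then move the last 2 characters to the front (rotate right by 2).
For "ygejpts", step one produces "ysgtepj"; step two turns that into "pjysgte".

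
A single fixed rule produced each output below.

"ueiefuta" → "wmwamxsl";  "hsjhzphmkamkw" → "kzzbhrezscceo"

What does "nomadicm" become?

gfseaveu

Rule — shift every letter 8 places backward in the alphabet (wrapping around), then swap each adjacent pair of characters (1↔2, 3↔4, ...).
For "nomadicm" the result is "gfseaveu".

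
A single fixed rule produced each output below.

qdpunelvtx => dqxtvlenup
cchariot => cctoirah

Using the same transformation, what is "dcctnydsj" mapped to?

cdjsdyntc

In each case the input is transformed by: move the first 2 characters to the end (rotate left by 2), then reverse the string.
For "dcctnydsj", step one produces "ctnydsjdc"; step two turns that into "cdjsdyntc".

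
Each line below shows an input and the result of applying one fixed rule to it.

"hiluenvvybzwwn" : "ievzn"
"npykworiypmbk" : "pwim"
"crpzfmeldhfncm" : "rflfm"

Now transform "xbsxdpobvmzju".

bdbz

What's happening: keep one character in every 3, starting at position 2 (positions 2nd, 5th, 8th, ...).
Applying that to "xbsxdpobvmzju" gives "bdbz".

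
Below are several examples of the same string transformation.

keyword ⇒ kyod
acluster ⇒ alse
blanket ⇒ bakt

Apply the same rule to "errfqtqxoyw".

erqqow

What's happening: keep every other character starting from the first (positions 1st, 3rd, 5th, ...).
Applying that to "errfqtqxoyw" gives "erqqow".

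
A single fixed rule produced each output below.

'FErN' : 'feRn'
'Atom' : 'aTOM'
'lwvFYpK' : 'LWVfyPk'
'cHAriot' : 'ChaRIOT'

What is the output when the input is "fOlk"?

The transformation: flip the case of every letter.
Applying that to "fOlk" gives "FoLK".

FoLK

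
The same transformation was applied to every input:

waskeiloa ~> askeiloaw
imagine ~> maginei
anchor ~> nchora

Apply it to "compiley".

ompileyc

The pattern: move the first character to the end.
On "compiley" that produces "ompileyc".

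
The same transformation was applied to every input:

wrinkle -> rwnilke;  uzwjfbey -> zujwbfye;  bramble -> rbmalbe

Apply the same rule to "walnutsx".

awnltuxs

In each case the input is transformed by: swap each adjacent pair of characters (1↔2, 3↔4, ...).
On "walnutsx" that produces "awnltuxs".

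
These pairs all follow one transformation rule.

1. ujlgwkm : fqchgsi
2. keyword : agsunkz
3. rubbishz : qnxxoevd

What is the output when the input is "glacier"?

The transformation: swap each adjacent pair of characters (1↔2, 3↔4, ...), then shift every letter 4 places backward in the alphabet (wrapping around).
For "glacier", step one produces "lgcaeir"; step two turns that into "hcywaen".
(Check on "ujlgwkm": → "juglkwm" → "fqchgsi" ✓)

hcywaen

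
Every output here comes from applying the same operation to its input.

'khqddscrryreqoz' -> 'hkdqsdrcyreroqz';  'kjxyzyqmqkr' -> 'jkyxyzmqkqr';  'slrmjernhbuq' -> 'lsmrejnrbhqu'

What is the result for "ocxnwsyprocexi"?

conxswpyorecix

Looking at the pairs, the operation is to swap each adjacent pair of characters (1↔2, 3↔4, ...).
For "ocxnwsyprocexi" the result is "conxswpyorecix".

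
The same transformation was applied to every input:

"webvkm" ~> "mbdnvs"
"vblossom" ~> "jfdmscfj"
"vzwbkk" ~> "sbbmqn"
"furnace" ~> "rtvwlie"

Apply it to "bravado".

rufsirm

The rule is to shift every letter 9 places backward in the alphabet (wrapping around), then move the last 3 characters to the front (rotate right by 3).
Doing the same to "bravado": "rufsirm".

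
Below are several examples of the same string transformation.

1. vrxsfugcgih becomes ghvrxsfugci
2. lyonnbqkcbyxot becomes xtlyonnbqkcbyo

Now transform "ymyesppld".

pdymyespl

In each case the input is transformed by: move the last 2 characters to the front (rotate right by 2), then swap the first and last characters.
Working it through for "ymyesppld": intermediate "ldymyespp", final "pdymyespl".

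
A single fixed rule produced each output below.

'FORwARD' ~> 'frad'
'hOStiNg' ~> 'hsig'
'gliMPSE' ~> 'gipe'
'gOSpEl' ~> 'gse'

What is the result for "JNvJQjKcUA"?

Rule — keep every other character starting from the first (positions 1st, 3rd, 5th, ...), then convert every letter to lowercase.
For "JNvJQjKcUA", step one produces "JvQKU"; step two turns that into "jvqku".

jvqku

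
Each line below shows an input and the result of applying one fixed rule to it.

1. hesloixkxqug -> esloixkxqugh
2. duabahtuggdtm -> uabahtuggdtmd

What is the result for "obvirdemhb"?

bvirdemhbo

The rule is to move the first character to the end.
For "obvirdemhb" the result is "bvirdemhbo".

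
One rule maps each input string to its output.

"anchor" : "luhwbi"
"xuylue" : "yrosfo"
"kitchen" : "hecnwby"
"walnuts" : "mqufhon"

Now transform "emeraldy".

sygylufx

What's happening: shift every letter 6 places backward in the alphabet (wrapping around), then move the last character to the front.
On "emeraldy": the first step gives "ygylufxs", and the second then gives "sygylufx".
(Check on "kitchen": → "ecnwbyh" → "hecnwby" ✓)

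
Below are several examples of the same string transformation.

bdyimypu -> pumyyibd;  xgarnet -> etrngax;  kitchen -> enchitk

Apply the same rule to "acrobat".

The transformation: reverse the string, then swap each adjacent pair of characters (1↔2, 3↔4, ...).
"acrobat" → "atobcra".
(Check on "bdyimypu": → "upymiydb" → "pumyyibd" ✓)

atobcra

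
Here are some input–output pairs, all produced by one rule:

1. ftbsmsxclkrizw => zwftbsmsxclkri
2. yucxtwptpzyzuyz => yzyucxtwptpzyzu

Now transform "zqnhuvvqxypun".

Looking at the pairs, the operation is to move the last 2 characters to the front (rotate right by 2).
For "zqnhuvvqxypun" the result is "unzqnhuvvqxyp".

unzqnhuvvqxyp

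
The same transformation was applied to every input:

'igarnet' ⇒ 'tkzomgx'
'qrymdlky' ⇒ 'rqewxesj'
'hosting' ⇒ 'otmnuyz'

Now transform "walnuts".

What's happening: move the last 3 characters to the front (rotate right by 3), then shift every letter 6 places forward in the alphabet (wrapping around).
Working it through for "walnuts": intermediate "utswaln", final "azycgrt".

azycgrt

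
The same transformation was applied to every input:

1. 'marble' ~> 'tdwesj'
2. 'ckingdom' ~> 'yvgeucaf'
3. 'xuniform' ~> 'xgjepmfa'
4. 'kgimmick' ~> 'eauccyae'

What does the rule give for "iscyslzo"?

The rule is to shift every letter 8 places backward in the alphabet (wrapping around), then swap the front and back halves of the string.
Applying both steps to "iscyslzo": "akuqkdrg", then "kdrgakuq".

kdrgakuq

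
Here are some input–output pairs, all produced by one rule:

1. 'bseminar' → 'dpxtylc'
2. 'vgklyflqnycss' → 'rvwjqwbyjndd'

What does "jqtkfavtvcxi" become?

bevqlgegnit

The rule is to delete the first character, then shift every letter 11 places forward in the alphabet (wrapping around).
So "jqtkfavtvcxi" becomes "bevqlgegnit".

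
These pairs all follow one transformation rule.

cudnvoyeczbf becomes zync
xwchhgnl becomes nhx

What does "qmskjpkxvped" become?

pkkq

In each case the input is transformed by: keep one character in every 3, starting at position 1 (positions 1st, 4th, 7th, ...), then reverse the string.
On "qmskjpkxvped": the first step gives "qkkp", and the second then gives "pkkq".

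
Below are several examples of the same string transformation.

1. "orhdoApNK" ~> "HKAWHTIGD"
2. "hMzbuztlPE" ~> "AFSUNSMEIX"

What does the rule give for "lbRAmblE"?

The pattern: shift every letter 7 places backward in the alphabet (wrapping around), then convert every letter to uppercase.
For "lbRAmblE", step one produces "euKTfueX"; step two turns that into "EUKTFUEX".

EUKTFUEX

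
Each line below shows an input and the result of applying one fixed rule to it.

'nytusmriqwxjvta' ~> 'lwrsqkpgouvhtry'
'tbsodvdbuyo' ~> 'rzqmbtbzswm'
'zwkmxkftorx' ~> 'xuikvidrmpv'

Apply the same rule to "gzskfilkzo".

exqidgjixm

Each output is the input with this applied: shift every letter 2 places backward in the alphabet (wrapping around).
Doing the same to "gzskfilkzo": "exqidgjixm".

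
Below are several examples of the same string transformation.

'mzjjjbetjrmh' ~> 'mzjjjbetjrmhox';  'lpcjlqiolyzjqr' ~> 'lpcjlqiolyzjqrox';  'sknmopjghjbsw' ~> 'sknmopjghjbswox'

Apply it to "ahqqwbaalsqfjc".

ahqqwbaalsqfjcox

The pattern: append "ox".
"ahqqwbaalsqfjc" → "ahqqwbaalsqfjcox".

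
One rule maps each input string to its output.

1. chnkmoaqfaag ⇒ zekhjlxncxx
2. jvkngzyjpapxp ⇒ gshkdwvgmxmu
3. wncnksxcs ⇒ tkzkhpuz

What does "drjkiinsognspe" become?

Looking at the pairs, the operation is to shift every letter 3 places backward in the alphabet (wrapping around), then delete the last character.
For "drjkiinsognspe" the result is "aoghffkpldkpm".
(Check on "wncnksxcs": → "tkzkhpuzp" → "tkzkhpuz" ✓)

aoghffkpldkpm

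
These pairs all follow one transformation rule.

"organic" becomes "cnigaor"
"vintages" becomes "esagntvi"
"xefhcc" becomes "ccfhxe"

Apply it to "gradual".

Looking at the pairs, the operation is to swap each adjacent pair of characters (1↔2, 3↔4, ...), then reverse the string.
On "gradual": the first step gives "rgdaaul", and the second then gives "luaadgr".

luaadgr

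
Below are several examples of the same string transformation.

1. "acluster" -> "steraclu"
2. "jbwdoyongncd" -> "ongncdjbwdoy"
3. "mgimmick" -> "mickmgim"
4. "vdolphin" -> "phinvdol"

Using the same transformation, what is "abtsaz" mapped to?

sazabt

The rule is to swap the front and back halves of the string.
"abtsaz" → "sazabt".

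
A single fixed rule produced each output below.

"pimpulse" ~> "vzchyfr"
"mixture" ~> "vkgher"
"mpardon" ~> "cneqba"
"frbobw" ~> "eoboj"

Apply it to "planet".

ynarg

The pattern: delete the first character, then shift every letter 13 places forward in the alphabet (wrapping around) — i.e. ROT13.
Starting from "planet": after the first operation, "lanet"; after the second, "ynarg".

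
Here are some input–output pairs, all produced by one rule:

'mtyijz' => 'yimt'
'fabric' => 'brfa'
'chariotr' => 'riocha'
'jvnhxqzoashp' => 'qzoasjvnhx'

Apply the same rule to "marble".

rbma

In each case the input is transformed by: delete the last 2 characters, then swap the front and back halves of the string.
For "marble" the result is "rbma".
(Check on "fabric": → "fabr" → "brfa" ✓)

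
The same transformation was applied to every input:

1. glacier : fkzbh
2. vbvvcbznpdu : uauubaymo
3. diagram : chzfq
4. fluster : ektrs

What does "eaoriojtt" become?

dznqhni

What's happening: delete the last 2 characters, then shift every letter 1 place backward in the alphabet (wrapping around).
For "eaoriojtt" the result is "dznqhni".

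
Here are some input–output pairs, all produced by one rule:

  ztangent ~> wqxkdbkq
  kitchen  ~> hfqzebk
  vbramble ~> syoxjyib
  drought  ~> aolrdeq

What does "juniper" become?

grkfmbo

The transformation: shift every letter 3 places backward in the alphabet (wrapping around).
Applying that to "juniper" gives "grkfmbo".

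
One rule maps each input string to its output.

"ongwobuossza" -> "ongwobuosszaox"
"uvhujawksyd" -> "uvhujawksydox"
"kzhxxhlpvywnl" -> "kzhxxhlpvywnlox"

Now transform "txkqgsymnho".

What's happening: append "ox".
"txkqgsymnho" → "txkqgsymnhoox".

txkqgsymnhoox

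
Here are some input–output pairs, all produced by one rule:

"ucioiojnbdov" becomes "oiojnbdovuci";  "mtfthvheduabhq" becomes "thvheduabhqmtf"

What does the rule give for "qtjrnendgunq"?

The transformation: move the first 3 characters to the end (rotate left by 3).
Applying that to "qtjrnendgunq" gives "rnendgunqqtj".

rnendgunqqtj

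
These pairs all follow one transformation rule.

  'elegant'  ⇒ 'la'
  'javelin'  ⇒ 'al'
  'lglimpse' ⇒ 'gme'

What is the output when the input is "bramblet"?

The transformation: keep one character in every 3, starting at position 2 (positions 2nd, 5th, 8th, ...).
Applying that to "bramblet" gives "rbt".

rbt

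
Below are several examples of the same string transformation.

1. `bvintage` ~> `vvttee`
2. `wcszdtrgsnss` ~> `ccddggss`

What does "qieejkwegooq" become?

iijjeeoo

The pattern: keep one character in every 3, starting at position 2 (positions 2nd, 5th, 8th, ...), then double every character.
Working it through for "qieejkwegooq": intermediate "ijeo", final "iijjeeoo".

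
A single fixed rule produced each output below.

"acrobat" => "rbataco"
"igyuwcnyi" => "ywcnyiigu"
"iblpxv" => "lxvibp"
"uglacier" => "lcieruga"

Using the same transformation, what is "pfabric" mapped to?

aricpfb

Rule — move the first 3 characters to the end (rotate left by 3), then swap the first and last characters.
Working it through for "pfabric": intermediate "bricpfa", final "aricpfb".
(Check on "igyuwcnyi": → "uwcnyiigy" → "ywcnyiigu" ✓)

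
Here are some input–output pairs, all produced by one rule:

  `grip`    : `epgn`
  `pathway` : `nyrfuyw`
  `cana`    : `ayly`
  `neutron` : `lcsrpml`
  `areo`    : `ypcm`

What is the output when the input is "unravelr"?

The transformation: shift every letter 2 places backward in the alphabet (wrapping around).
Applying that to "unravelr" gives "slpytcjp".

slpytcjp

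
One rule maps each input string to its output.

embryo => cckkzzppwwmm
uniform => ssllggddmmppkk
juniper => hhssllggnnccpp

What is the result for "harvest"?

Each output is the input with this applied: shift every letter 2 places backward in the alphabet (wrapping around), then double every character.
For "harvest", step one produces "fyptcqr"; step two turns that into "ffyyppttccqqrr".

ffyyppttccqqrr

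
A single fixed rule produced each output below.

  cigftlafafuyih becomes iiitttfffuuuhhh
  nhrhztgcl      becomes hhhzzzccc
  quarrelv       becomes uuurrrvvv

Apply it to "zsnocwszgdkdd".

sssccczzzkkk

The pattern: keep one character in every 3, starting at position 2 (positions 2nd, 5th, 8th, ...), then repeat every character 3 times.
Applying both steps to "zsnocwszgdkdd": "sczk", then "sssccczzzkkk".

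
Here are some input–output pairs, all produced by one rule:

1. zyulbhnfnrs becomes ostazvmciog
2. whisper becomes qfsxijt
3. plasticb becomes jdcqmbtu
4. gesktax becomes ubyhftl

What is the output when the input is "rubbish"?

The pattern: shift every letter 1 place forward in the alphabet (wrapping around), then move the last 3 characters to the front (rotate right by 3).
Starting from "rubbish": after the first operation, "svccjti"; after the second, "jtisvcc".

jtisvcc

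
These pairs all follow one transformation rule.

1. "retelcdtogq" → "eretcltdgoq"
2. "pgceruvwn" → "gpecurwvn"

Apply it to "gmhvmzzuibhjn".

The pattern: swap each adjacent pair of characters (1↔2, 3↔4, ...).
On "gmhvmzzuibhjn" that produces "mgvhzmuzbijhn".

mgvhzmuzbijhn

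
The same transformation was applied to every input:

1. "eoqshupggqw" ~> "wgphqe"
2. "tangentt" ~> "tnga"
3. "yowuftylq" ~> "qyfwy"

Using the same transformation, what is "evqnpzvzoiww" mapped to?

wizznv

The rule is to reverse the string, then keep every other character starting from the first (positions 1st, 3rd, 5th, ...).
"evqnpzvzoiww" → "wwiozvzpnqve" → "wizznv".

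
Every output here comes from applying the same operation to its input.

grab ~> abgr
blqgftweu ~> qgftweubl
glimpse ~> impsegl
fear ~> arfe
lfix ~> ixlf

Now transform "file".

lefi

The transformation: move the first 2 characters to the end (rotate left by 2).
So "file" becomes "lefi".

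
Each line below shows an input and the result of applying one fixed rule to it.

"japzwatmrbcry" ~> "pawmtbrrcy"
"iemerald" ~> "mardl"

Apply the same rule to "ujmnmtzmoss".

The pattern: swap each adjacent pair of characters (1↔2, 3↔4, ...), then delete the first 3 characters.
"ujmnmtzmoss" → "mtmmzsos".

mtmmzsos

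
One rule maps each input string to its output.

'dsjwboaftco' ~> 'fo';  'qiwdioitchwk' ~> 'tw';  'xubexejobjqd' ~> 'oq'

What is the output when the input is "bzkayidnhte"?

What's happening: keep one character in every 3, starting at position 2 (positions 2nd, 5th, 8th, ...), then delete the first 2 characters.
Doing the same to "bzkayidnhte": "ne".

ne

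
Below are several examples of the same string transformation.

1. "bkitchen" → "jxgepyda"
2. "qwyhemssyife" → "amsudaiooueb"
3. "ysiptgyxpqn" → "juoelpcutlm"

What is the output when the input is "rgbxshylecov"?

rncxtoduhayk

The pattern: shift every letter 4 places backward in the alphabet (wrapping around), then move the last character to the front.
On "rgbxshylecov" that produces "rncxtoduhayk".
(Check on "ysiptgyxpqn": → "uoelpcutlmj" → "juoelpcutlm" ✓)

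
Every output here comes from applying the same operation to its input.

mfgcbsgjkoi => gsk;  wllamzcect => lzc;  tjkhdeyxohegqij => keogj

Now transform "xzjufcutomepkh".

jcop

The rule is to keep one character in every 3, starting at position 3 (positions 3rd, 6th, 9th, ...).
Applying that to "xzjufcutomepkh" gives "jcop".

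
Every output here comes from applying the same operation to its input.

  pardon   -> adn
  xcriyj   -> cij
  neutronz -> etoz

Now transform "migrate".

irt

What's happening: keep every other character starting from the second (positions 2nd, 4th, 6th, ...).
Doing the same to "migrate": "irt".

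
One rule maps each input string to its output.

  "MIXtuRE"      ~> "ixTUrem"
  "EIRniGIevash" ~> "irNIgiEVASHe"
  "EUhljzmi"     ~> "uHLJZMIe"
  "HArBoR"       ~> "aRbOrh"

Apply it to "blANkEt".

Rule — move the first character to the end, then flip the case of every letter.
Working it through for "blANkEt": intermediate "lANkEtb", final "LanKeTB".

LanKeTB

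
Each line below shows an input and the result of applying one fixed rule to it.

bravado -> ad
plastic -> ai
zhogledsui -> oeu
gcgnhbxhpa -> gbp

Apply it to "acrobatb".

Rule — keep one character in every 3, starting at position 3 (positions 3rd, 6th, 9th, ...).
So "acrobatb" becomes "ra".

ra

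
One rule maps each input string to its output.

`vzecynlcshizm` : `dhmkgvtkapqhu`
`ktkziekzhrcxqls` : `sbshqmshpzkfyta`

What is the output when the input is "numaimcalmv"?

Each output is the input with this applied: shift every letter 8 places forward in the alphabet (wrapping around).
So "numaimcalmv" becomes "vcuiqukitud".

vcuiqukitud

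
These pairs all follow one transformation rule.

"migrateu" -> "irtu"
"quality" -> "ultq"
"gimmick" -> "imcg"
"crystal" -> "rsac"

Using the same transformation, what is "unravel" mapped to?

naeu

The pattern: move the first character to the end, then keep every other character starting from the first (positions 1st, 3rd, 5th, ...).
"unravel" → "nravelu" → "naeu".
(Check on "quality": → "ualityq" → "ultq" ✓)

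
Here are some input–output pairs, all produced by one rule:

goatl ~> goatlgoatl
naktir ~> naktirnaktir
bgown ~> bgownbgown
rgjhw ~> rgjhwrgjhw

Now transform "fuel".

The rule is to write the whole string twice.
"fuel" → "fuelfuel".

fuelfuel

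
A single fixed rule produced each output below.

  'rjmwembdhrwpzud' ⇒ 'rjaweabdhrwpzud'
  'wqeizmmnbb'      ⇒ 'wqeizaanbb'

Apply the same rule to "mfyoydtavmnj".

Looking at the pairs, the operation is to replace every "m" with "a".
"mfyoydtavmnj" → "afyoydtavanj".

afyoydtavanj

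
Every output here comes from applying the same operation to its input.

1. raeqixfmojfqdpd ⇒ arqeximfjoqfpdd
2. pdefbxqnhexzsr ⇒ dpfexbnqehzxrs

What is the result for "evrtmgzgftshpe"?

vetrgmgztfhsep

Looking at the pairs, the operation is to swap each adjacent pair of characters (1↔2, 3↔4, ...).
So "evrtmgzgftshpe" becomes "vetrgmgztfhsep".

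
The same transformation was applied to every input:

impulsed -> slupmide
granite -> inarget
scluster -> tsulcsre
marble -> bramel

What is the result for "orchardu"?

Looking at the pairs, the operation is to reverse the string, then move the first 2 characters to the end (rotate left by 2).
Applying both steps to "orchardu": "udrahcro", then "rahcroud".

rahcroud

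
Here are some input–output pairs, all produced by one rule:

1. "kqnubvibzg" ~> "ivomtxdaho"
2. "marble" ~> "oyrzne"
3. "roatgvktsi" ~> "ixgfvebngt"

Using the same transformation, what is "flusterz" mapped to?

Looking at the pairs, the operation is to shift every letter 13 places forward in the alphabet (wrapping around) — i.e. ROT13, then swap the front and back halves of the string.
For "flusterz", step one produces "syhfgrem"; step two turns that into "gremsyhf".
(Check on "roatgvktsi": → "ebngtixgfv" → "ixgfvebngt" ✓)

gremsyhf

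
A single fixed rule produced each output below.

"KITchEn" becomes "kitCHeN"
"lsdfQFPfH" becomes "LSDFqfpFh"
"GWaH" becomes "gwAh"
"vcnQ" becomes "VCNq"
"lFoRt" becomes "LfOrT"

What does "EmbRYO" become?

Looking at the pairs, the operation is to flip the case of every letter.
For "EmbRYO" the result is "eMBryo".

eMBryo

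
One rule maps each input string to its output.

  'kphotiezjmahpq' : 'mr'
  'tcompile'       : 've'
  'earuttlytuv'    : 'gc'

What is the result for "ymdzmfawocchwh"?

The pattern: shift every letter 2 places forward in the alphabet (wrapping around), then keep only the first 2 characters.
For "ymdzmfawocchwh", step one produces "aofbohcyqeejyj"; step two turns that into "ao".

ao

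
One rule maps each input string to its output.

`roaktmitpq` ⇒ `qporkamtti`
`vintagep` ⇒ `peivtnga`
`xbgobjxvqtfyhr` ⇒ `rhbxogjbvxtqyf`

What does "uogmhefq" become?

qfoumgeh

Each output is the input with this applied: swap each adjacent pair of characters (1↔2, 3↔4, ...), then move the last 2 characters to the front (rotate right by 2).
Applying that to "uogmhefq" gives "qfoumgeh".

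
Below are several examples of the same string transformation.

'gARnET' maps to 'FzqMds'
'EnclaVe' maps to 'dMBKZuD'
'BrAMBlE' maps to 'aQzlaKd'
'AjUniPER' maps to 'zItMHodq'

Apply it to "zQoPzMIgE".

YpNoYlhFd

In each case the input is transformed by: shift every letter 1 place backward in the alphabet (wrapping around), then flip the case of every letter.
For "zQoPzMIgE", step one produces "yPnOyLHfD"; step two turns that into "YpNoYlhFd".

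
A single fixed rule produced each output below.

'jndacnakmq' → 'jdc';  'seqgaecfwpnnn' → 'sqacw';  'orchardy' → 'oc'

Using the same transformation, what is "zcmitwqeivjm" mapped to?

Looking at the pairs, the operation is to keep every other character starting from the first (positions 1st, 3rd, 5th, ...), then delete the last 2 characters.
Working it through for "zcmitwqeivjm": intermediate "zmtqij", final "zmtq".

zmtq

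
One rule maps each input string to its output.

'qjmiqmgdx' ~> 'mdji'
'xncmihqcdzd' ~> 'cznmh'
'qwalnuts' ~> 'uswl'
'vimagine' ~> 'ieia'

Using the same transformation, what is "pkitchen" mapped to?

hnkt

Each output is the input with this applied: keep every other character starting from the second (positions 2nd, 4th, 6th, ...), then move the last 2 characters to the front (rotate right by 2).
"pkitchen" → "kthn" → "hnkt".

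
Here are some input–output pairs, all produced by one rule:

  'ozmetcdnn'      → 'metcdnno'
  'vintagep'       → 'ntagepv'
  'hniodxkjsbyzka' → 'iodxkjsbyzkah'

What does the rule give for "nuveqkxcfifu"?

In each case the input is transformed by: move the first character to the end, then delete the first character.
So "nuveqkxcfifu" becomes "veqkxcfifun".

veqkxcfifun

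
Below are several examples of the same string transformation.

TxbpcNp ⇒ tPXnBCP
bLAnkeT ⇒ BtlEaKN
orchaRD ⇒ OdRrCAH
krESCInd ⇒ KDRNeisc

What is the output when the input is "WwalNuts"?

wSWTAULn

Looking at the pairs, the operation is to flip the case of every letter, then take characters alternately from the front and the back (1st, last, 2nd, 2nd-last, ...).
So "WwalNuts" becomes "wSWTAULn".
(Check on "TxbpcNp": → "tXBPCnP" → "tPXnBCP" ✓)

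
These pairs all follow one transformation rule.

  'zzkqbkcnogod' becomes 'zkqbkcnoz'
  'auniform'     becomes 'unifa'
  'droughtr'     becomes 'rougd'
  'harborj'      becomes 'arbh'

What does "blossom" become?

losb

Each output is the input with this applied: delete the last 3 characters, then move the first character to the end.
Applying both steps to "blossom": "blos", then "losb".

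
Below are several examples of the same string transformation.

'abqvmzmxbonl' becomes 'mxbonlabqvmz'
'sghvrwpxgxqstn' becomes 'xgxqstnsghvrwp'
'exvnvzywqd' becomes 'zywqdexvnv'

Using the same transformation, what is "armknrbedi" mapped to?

The rule is to swap the front and back halves of the string.
Applying that to "armknrbedi" gives "rbediarmkn".

rbediarmkn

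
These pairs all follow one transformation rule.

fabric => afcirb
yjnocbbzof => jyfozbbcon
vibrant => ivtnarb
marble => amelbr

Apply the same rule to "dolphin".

The rule is to reverse the string, then move the last 2 characters to the front (rotate right by 2).
On "dolphin": the first step gives "nihplod", and the second then gives "odnihpl".

odnihpl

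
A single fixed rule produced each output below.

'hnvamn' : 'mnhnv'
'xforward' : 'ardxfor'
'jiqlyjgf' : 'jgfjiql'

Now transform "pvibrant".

antpvib

In each case the input is transformed by: swap the front and back halves of the string, then delete the first character.
Starting from "pvibrant": after the first operation, "rantpvib"; after the second, "antpvib".
(Check on "hnvamn": → "amnhnv" → "mnhnv" ✓)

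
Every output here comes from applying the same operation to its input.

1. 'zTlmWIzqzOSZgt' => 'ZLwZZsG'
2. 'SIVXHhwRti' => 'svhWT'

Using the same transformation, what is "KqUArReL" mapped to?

The pattern: keep every other character starting from the first (positions 1st, 3rd, 5th, ...), then flip the case of every letter.
Working it through for "KqUArReL": intermediate "KUre", final "kuRE".

kuRE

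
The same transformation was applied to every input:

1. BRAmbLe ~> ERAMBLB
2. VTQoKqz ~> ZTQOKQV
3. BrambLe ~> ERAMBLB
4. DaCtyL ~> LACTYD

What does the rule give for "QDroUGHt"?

Looking at the pairs, the operation is to swap the first and last characters, then convert every letter to uppercase.
For "QDroUGHt" the result is "TDROUGHQ".
(Check on "DaCtyL": → "LaCtyD" → "LACTYD" ✓)

TDROUGHQ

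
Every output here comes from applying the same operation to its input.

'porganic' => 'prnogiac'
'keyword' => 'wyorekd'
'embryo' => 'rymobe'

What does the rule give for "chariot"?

Rule — sort the characters into reverse alphabetical order, then swap each adjacent pair of characters (1↔2, 3↔4, ...).
For "chariot", step one produces "troihca"; step two turns that into "rtiocha".

rtiocha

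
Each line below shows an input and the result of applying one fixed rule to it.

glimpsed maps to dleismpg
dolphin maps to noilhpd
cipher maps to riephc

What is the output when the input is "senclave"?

The pattern: take characters alternately from the front and the back (1st, last, 2nd, 2nd-last, ...), then move the first character to the end.
For "senclave", step one produces "seevnacl"; step two turns that into "eevnacls".

eevnacls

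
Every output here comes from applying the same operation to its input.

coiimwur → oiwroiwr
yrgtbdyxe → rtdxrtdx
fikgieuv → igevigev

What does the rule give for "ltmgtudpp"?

Each output is the input with this applied: keep every other character starting from the second (positions 2nd, 4th, 6th, ...), then write the whole string twice.
Doing the same to "ltmgtudpp": "tguptgup".

tguptgup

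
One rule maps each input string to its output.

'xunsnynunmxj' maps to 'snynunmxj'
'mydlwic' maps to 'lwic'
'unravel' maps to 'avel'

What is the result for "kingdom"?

gdom

The rule is to delete the first 3 characters.
So "kingdom" becomes "gdom".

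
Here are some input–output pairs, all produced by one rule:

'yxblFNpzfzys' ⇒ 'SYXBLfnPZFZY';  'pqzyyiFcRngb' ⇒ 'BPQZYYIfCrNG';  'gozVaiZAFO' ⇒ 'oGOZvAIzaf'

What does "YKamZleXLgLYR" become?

rykAMzLExlGly

The rule is to flip the case of every letter, then move the last character to the front.
"YKamZleXLgLYR" → "ykAMzLExlGlyr" → "rykAMzLExlGly".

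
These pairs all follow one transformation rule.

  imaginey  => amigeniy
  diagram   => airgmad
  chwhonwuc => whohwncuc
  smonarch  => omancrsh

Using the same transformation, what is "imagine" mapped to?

amigeni

Looking at the pairs, the operation is to move the first character to the end, then swap each adjacent pair of characters (1↔2, 3↔4, ...).
Applying that to "imagine" gives "amigeni".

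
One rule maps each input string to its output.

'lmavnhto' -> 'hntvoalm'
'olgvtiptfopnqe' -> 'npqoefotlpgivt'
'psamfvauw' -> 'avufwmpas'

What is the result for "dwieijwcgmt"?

Looking at the pairs, the operation is to move the last 3 characters to the front (rotate right by 3), then take characters alternately from the front and the back (1st, last, 2nd, 2nd-last, ...).
Applying both steps to "dwieijwcgmt": "gmtdwieijwc", then "gcmwtjdiwei".
(Check on "lmavnhto": → "htolmavn" → "hntvoalm" ✓)

gcmwtjdiwei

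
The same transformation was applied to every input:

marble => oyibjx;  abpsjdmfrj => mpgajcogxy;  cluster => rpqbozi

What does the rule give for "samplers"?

jmiboppx

What's happening: move the first 2 characters to the end (rotate left by 2), then shift every letter 3 places backward in the alphabet (wrapping around).
For "samplers" the result is "jmiboppx".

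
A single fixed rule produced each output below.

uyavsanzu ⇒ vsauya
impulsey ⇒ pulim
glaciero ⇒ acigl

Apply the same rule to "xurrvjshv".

Looking at the pairs, the operation is to delete the last 3 characters, then move the last 3 characters to the front (rotate right by 3).
Starting from "xurrvjshv": after the first operation, "xurrvj"; after the second, "rvjxur".

rvjxur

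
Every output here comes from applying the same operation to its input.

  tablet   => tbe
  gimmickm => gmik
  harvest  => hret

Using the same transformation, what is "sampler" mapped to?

Rule — keep every other character starting from the first (positions 1st, 3rd, 5th, ...).
So "sampler" becomes "smlr".

smlr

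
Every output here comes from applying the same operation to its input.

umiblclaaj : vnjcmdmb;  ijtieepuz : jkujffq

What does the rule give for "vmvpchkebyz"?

In each case the input is transformed by: shift every letter 1 place forward in the alphabet (wrapping around), then delete the last 2 characters.
For "vmvpchkebyz", step one produces "wnwqdilfcza"; step two turns that into "wnwqdilfc".

wnwqdilfc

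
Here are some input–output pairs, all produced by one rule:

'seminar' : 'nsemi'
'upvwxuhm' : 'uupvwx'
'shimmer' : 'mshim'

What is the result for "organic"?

norga

The transformation: delete the last 2 characters, then move the last character to the front.
Starting from "organic": after the first operation, "organ"; after the second, "norga".
(Check on "seminar": → "semin" → "nsemi" ✓)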